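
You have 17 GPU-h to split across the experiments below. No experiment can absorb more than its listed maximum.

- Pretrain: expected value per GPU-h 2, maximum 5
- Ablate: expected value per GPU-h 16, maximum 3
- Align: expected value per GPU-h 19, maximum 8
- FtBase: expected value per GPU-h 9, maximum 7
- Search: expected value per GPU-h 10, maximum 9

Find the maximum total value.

Order the experiments by expected value per GPU-h: Align 19 > Ablate 16 > Search 10 > FtBase 9 > Pretrain 2.
Align takes 8 to reach its cap of 8 ; 9 left.
Give Ablate 3 to hit its cap of 3 ; 6 left.
Search: +6 (room for 9) → 6. Pool exhausted.
Total = 16×3 + 19×8 + 10×6 = 260.

260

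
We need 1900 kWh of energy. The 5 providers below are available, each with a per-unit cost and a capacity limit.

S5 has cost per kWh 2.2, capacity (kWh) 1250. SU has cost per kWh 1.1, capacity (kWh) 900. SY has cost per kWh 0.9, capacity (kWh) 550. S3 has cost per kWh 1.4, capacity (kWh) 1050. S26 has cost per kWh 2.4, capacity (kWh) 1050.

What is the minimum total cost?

2115

Cheapest first:
Take 550 from SY at 0.9 → need 1350 more.
Take 900 from SU at 1.1 → need 450 more.
S3 (1.4): take the remaining 450 → done.
S5, S26: unused.
Cost = 550×0.9 + 900×1.1 + 450×1.4 = 2115.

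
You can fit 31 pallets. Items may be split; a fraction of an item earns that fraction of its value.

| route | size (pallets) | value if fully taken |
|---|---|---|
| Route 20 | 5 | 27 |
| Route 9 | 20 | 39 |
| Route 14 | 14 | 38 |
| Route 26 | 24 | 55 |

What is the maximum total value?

Rank by value-to-size ratio: Route 20 27/5≈5.4, Route 14 38/14≈2.71, Route 26 55/24≈2.29, Route 9 39/20≈1.95.
Take all of Route 20 (5 pallets, value 27) ; 26 pallets left.
Route 14: take in full, 14 pallets for value 38 ; 12 left.
Only 12 pallets remain; take 12/24 of Route 26 for value 55×12/24 = 27.5.
Total value = 92.5.

92.5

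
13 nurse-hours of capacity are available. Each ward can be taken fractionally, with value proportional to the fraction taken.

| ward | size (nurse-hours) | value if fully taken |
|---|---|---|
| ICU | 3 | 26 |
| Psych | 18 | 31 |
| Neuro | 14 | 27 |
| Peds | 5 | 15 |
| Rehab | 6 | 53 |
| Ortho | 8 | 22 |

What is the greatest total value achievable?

91

Rank by value-to-size ratio: Rehab 53/6≈8.83, ICU 26/3≈8.67, Peds 15/5≈3, Ortho 22/8≈2.75, Neuro 27/14≈1.93, Psych 31/18≈1.72.
All 6 nurse-hours of Rehab fit (value 53) → 7 remain.
All 3 nurse-hours of ICU fit (value 26) → 4 remain.
4 nurse-hours left: a 4/5 share of Peds gives 15×4/5 = 12.
Total value = 91.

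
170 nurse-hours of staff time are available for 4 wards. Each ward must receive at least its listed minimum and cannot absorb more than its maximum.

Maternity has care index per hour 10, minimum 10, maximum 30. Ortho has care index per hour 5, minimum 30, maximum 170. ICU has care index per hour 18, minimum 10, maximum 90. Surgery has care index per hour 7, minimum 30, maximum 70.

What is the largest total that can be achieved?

2180

Meeting every minimum uses 10+30+10+30 = 80 nurse-hours, leaving 90.
Highest care index per hour first: ICU 18 > Maternity 10 > Surgery 7 > Ortho 5.
Give ICU 80 more to hit its cap of 90 ; 10 left.
Maternity: +10 (room for 20) → 20. Pool exhausted.
Total = 10×20 + 5×30 + 18×90 + 7×30 = 2180.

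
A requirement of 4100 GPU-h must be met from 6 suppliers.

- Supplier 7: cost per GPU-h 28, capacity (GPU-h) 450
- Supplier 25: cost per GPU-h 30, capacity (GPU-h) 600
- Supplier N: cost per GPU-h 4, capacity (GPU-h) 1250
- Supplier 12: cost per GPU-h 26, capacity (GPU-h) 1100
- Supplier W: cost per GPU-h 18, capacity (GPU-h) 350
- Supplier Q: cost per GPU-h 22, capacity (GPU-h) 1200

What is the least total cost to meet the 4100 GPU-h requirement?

71900

Fill from the cheapest supplier first.
Supplier N (4): use full 1250 ; 2850 GPU-h to go.
Supplier W at 18: take all 350 GPU-h ; 2500 still needed.
Supplier Q at 22: take all 1200 GPU-h ; 1300 still needed.
Take 1100 from Supplier 12 at 26 ; need 200 more.
Supplier 7 at 28: take 200 of its 450 ; requirement met.
Supplier 25: unused.
Cost = 1250×4 + 350×18 + 1200×22 + 1100×26 + 200×28 = 71900.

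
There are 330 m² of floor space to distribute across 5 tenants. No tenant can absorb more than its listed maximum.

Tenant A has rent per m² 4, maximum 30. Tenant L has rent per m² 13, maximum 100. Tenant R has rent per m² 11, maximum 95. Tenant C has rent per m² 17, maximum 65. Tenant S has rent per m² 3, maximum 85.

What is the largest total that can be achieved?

Rank by rent per m²: Tenant C 17 > Tenant L 13 > Tenant R 11 > Tenant A 4 > Tenant S 3.
Tenant C: +65 to 65 (cap) → 265 left.
Tenant L takes 100 to reach its cap of 100 → 165 left.
Tenant R: +95 to 95 (cap) → 70 left.
Give Tenant A 30 to hit its cap of 30 → 40 left.
Only 40 left; Tenant S takes them to reach 40.
Total = 4×30 + 13×100 + 11×95 + 17×65 + 3×40 = 3690.

3690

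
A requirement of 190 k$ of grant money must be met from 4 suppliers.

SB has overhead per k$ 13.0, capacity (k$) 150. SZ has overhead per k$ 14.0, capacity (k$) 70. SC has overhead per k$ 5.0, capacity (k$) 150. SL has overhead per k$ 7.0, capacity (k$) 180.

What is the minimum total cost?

Fill from the cheapest supplier first.
SC at 5.0: take all 150 k$ ; 40 still needed.
SL (7.0): take the remaining 40 ; done.
SB, SZ: unused.
Cost = 150×5.0 + 40×7.0 = 1030.

1030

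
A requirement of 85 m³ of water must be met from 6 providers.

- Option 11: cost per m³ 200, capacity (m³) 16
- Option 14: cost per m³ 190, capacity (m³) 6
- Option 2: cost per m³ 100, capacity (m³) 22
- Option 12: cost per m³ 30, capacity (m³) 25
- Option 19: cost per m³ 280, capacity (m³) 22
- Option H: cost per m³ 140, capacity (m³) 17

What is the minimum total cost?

Use providers in increasing cost order.
Option 12 (30): use full 25 → 60 m³ to go.
Option 2 at 100: take all 22 m³ → 38 still needed.
Option H at 140: take all 17 m³ → 21 still needed.
Option 14 (190): use full 6 → 15 m³ to go.
Option 11 (200): take the remaining 15 → done.
Option 19: unused.
Cost = 25×30 + 22×100 + 17×140 + 6×190 + 15×200 = 9470.

9470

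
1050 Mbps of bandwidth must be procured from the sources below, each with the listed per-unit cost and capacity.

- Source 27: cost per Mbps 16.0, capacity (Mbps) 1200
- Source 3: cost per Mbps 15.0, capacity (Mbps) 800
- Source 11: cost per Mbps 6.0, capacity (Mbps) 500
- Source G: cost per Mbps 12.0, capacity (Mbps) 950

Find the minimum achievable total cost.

9600

Cheapest first:
Source 11 (6.0): use full 500 ; 550 Mbps to go.
Source G (12.0): take the remaining 550 ; done.
Source 3, Source 27: unused.
Cost = 500×6.0 + 550×12.0 = 9600.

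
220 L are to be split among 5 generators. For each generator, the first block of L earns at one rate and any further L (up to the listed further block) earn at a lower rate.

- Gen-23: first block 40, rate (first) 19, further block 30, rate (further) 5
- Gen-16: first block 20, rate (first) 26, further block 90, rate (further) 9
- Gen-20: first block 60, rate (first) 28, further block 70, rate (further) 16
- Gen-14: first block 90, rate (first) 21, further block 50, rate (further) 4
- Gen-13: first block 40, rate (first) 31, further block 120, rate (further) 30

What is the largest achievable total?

Order all 10 blocks by rate: Gen-13/first 31 > Gen-13/second 30 > Gen-20/first 28 > Gen-16/first 26 > Gen-14/first 21 > Gen-23/first 19 > Gen-20/second 16 > Gen-16/second 9 > Gen-23/second 5 > Gen-14/second 4.
Gen-13 first at 31: fill all 40 → 180 left.
Gen-13/second (30): +120 → 60 left.
Gen-20/first (28): +60 → 0 left.
Total = 31×40 + 30×120 + 28×60 = 6520.

6520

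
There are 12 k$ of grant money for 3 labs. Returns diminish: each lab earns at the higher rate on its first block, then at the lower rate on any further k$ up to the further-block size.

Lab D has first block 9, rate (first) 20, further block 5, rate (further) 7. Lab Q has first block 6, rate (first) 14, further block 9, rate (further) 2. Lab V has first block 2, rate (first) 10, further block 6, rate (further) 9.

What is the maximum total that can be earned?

Treat each block as its own option and order by rate: Lab D/T1 20 > Lab Q/T1 14 > Lab V/T1 10 > Lab V/T2 9 > Lab D/T2 7 > Lab Q/T2 2.
Lab D T1 at 20: fill all 9 — 3 left.
Lab Q T1 at 14: only 3 left, fill 3.
Total = 20×9 + 14×3 = 222.

222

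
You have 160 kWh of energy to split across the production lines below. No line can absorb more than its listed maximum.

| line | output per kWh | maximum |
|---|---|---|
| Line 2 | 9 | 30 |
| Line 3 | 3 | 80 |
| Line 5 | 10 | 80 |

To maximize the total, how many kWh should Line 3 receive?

50

Highest output per kWh first: Line 5 10 > Line 2 9 > Line 3 3.
Line 5: +80 to 80 (cap) ; 80 left.
Give Line 2 30 to hit its cap of 30 ; 50 left.
Line 3 has room for 80 but only 50 remain, so it gets 50.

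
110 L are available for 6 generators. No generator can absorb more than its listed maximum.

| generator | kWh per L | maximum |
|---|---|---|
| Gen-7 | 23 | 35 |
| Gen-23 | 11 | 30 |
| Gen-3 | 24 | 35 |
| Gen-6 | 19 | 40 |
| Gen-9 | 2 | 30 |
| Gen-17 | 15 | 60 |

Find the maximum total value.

2405

Order the generators by kWh per L: Gen-3 24 > Gen-7 23 > Gen-6 19 > Gen-17 15 > Gen-23 11 > Gen-9 2.
Gen-3 takes 35 to reach its cap of 35 ; 75 left.
Gen-7 takes 35 to reach its cap of 35 ; 40 left.
Gen-6: +40 to 40 (cap) ; 0 left.
Total = 23×35 + 24×35 + 19×40 = 2405.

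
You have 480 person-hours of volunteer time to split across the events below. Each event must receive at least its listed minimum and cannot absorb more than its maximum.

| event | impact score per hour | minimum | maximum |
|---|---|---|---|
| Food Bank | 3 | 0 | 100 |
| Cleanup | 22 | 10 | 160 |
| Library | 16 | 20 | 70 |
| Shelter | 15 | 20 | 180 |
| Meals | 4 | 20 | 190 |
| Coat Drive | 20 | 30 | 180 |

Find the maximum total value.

9070

Meeting every minimum uses 0+10+20+20+20+30 = 100 person-hours, leaving 380.
Order the events by impact score per hour: Cleanup 22 > Coat Drive 20 > Library 16 > Shelter 15 > Meals 4 > Food Bank 3.
Cleanup takes 150 more to reach its cap of 160 → 230 left.
Coat Drive: +150 to 180 (cap) → 80 left.
Library: +50 to 70 (cap) → 30 left.
Only 30 left; Shelter takes them to reach 50.
Total = 22×160 + 16×70 + 15×50 + 4×20 + 20×180 = 9070.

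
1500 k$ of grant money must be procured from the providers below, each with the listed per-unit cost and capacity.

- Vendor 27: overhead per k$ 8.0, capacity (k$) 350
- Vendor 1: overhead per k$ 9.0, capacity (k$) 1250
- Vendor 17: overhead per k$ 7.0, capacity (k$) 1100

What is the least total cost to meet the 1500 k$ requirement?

10950

Cheapest first:
Vendor 17 (7.0): use full 1100 → 400 k$ to go.
Vendor 27 at 8.0: take all 350 k$ → 50 still needed.
Vendor 1 at 9.0: take 50 of its 1250 → requirement met.
Cost = 1100×7.0 + 350×8.0 + 50×9.0 = 10950.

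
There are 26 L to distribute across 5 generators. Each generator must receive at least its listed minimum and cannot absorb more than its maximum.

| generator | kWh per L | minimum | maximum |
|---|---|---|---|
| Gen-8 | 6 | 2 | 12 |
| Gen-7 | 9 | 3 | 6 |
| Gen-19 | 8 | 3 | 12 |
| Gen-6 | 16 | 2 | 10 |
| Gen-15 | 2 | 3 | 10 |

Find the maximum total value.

272

Meeting every minimum uses 2+3+3+2+3 = 13 L, leaving 13.
Rank by kWh per L: Gen-6 16 > Gen-7 9 > Gen-19 8 > Gen-8 6 > Gen-15 2.
Gen-6: +8 to 10 (cap) ; 5 left.
Give Gen-7 3 more to hit its cap of 6 ; 2 left.
Gen-19: +2 (room for 9) → 5. Pool exhausted.
Total = 6×2 + 9×6 + 8×5 + 16×10 + 2×3 = 272.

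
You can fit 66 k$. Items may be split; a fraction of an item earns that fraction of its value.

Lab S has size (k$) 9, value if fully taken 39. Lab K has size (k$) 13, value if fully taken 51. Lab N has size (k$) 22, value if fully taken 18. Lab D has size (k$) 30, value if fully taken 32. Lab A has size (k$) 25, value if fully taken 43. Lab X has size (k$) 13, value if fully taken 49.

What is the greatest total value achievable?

Best value per unit of size first: Lab S 39/9≈4.33, Lab K 51/13≈3.92, Lab X 49/13≈3.77, Lab A 43/25≈1.72, Lab D 32/30≈1.07, Lab N 18/22≈0.818.
All 9 k$ of Lab S fit (value 39) ; 57 remain.
Lab K: take in full, 13 k$ for value 51 ; 44 left.
Lab X: take in full, 13 k$ for value 49 ; 31 left.
Lab A: take in full, 25 k$ for value 43 ; 6 left.
Fill the last 6 k$ with part of Lab D: 6/30 of it earns 6.4.
Total value = 188.4.

188.4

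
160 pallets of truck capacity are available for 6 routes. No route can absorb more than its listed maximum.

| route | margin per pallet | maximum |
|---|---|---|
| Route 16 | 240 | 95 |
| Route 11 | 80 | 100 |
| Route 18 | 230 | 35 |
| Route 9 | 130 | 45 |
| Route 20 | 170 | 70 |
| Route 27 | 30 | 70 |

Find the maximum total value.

Rank by margin per pallet: Route 16 240 > Route 18 230 > Route 20 170 > Route 9 130 > Route 11 80 > Route 27 30.
Route 16: +95 to 95 (cap) — 65 left.
Give Route 18 35 to hit its cap of 35 — 30 left.
Route 20: +30 (room for 70) → 30. Pool exhausted.
Total = 240×95 + 230×35 + 170×30 = 35950.

35950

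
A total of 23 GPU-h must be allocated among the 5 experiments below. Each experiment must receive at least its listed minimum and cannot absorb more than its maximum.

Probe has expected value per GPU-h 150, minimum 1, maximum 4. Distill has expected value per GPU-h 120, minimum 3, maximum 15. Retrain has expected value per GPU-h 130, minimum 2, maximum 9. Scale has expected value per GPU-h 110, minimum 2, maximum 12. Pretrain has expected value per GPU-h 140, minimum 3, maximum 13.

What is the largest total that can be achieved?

3120

Meeting every minimum uses 1+3+2+2+3 = 11 GPU-h, leaving 12.
Rank by expected value per GPU-h: Probe 150 > Pretrain 140 > Retrain 130 > Distill 120 > Scale 110.
Probe: +3 to 4 (cap) → 9 left.
Pretrain: +9 (room for 10) → 12. Pool exhausted.
Total = 150×4 + 120×3 + 130×2 + 110×2 + 140×12 = 3120.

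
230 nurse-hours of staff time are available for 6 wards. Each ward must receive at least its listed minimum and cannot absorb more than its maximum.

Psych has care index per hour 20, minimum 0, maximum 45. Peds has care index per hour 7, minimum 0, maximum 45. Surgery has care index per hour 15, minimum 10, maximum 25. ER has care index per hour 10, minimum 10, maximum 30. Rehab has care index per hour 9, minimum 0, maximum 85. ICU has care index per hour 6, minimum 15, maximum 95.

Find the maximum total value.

2640

Meeting every minimum uses 0+0+10+10+0+15 = 35 nurse-hours, leaving 195.
Rank by care index per hour: Psych 20 > Surgery 15 > ER 10 > Rehab 9 > Peds 7 > ICU 6.
Psych: +45 to 45 (cap) → 150 left.
Surgery takes 15 more to reach its cap of 25 → 135 left.
ER takes 20 more to reach its cap of 30 → 115 left.
Rehab: +85 to 85 (cap) → 30 left.
Peds: +30 (room for 45) → 30. Pool exhausted.
Total = 20×45 + 7×30 + 15×25 + 10×30 + 9×85 + 6×15 = 2640.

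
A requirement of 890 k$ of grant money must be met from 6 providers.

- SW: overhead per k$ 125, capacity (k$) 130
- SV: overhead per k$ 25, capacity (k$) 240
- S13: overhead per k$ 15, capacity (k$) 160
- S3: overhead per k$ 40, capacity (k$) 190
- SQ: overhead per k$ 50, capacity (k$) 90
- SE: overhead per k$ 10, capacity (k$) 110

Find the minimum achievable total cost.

Fill from the cheapest provider first.
Take 110 from SE at 10 ; need 780 more.
Take 160 from S13 at 15 ; need 620 more.
SV (25): use full 240 ; 380 k$ to go.
S3 at 40: take all 190 k$ ; 190 still needed.
SQ at 50: take all 90 k$ ; 100 still needed.
SW at 125: take 100 of its 130 ; requirement met.
Cost = 110×10 + 160×15 + 240×25 + 190×40 + 90×50 + 100×125 = 34100.

34100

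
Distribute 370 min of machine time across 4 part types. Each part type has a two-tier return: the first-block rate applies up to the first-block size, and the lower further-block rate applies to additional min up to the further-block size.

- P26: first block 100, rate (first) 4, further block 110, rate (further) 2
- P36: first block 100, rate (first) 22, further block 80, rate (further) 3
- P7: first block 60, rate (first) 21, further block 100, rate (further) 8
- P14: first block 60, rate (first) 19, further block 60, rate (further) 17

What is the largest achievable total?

6340

Rank every tier by rate: P36/tier1 22 > P7/tier1 21 > P14/tier1 19 > P14/tier2 17 > P7/tier2 8 > P26/tier1 4 > P36/tier2 3 > P26/tier2 2.
P36 tier1 at 22: fill all 100 ; 270 left.
P7/tier1 (21): +60 ; 210 left.
P14 tier1 at 19: fill all 60 ; 150 left.
Fill P14 tier2 block (60 at 17) ; 90 left.
P7 tier2 at 8: only 90 left, fill 90.
Total = 22×100 + 21×60 + 19×60 + 17×60 + 8×90 = 6340.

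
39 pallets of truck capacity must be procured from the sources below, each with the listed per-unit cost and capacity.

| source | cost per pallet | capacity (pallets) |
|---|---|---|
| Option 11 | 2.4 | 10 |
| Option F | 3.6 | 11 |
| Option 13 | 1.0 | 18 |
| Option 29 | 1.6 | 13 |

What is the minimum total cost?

Fill from the cheapest source first.
Take 18 from Option 13 at 1.0 → need 21 more.
Take 13 from Option 29 at 1.6 → need 8 more.
Option 11 at 2.4: take 8 of its 10 → requirement met.
Option F: unused.
Cost = 18×1.0 + 13×1.6 + 8×2.4 = 58.

58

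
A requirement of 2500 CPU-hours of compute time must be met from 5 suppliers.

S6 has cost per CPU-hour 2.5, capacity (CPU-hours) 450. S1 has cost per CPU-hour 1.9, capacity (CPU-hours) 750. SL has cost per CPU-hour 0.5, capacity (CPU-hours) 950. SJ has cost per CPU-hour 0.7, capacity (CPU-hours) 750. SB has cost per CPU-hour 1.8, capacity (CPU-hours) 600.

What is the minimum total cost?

2460

Fill from the cheapest supplier first.
SL at 0.5: take all 950 CPU-hours → 1550 still needed.
SJ (0.7): use full 750 → 800 CPU-hours to go.
SB at 1.8: take all 600 CPU-hours → 200 still needed.
S1 (1.9): take the remaining 200 → done.
S6: unused.
Cost = 950×0.5 + 750×0.7 + 600×1.8 + 200×1.9 = 2460.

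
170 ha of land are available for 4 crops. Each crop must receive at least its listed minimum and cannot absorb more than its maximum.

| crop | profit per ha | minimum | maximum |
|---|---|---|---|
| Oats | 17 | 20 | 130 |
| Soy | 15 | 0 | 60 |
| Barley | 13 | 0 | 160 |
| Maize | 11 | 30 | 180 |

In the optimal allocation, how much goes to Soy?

10

Meeting every minimum uses 20+0+0+30 = 50 ha, leaving 120.
Rank by profit per ha: Oats 17 > Soy 15 > Barley 13 > Maize 11.
Oats takes 110 more to reach its cap of 130 → 10 left.
Only 10 left; Soy takes them to reach 10.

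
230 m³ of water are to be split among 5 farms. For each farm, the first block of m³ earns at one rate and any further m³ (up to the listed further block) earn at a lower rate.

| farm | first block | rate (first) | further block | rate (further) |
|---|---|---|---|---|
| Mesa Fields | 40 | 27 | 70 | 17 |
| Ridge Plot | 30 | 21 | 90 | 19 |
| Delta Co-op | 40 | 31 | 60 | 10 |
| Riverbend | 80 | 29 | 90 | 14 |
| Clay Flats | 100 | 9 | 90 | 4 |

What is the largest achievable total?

6030

Order all 10 blocks by rate: Delta Co-op/T1 31 > Riverbend/T1 29 > Mesa Fields/T1 27 > Ridge Plot/T1 21 > Ridge Plot/T2 19 > Mesa Fields/T2 17 > Riverbend/T2 14 > Delta Co-op/T2 10 > Clay Flats/T1 9 > Clay Flats/T2 4.
Fill Delta Co-op T1 block (40 at 31) → 190 left.
Fill Riverbend T1 block (80 at 29) → 110 left.
Mesa Fields T1 at 27: fill all 40 → 70 left.
Ridge Plot/T1 (21): +30 → 40 left.
40 remain; put them into Ridge Plot T2 at 19.
Total = 31×40 + 29×80 + 27×40 + 21×30 + 19×40 = 6030.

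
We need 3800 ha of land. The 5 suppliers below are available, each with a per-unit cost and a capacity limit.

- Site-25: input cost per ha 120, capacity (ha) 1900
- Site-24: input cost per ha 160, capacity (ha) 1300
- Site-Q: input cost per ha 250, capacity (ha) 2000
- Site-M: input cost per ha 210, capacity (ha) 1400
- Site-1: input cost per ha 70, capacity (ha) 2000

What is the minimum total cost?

356000

Fill from the cheapest supplier first.
Take 2000 from Site-1 at 70 — need 1800 more.
Site-25 at 120: take 1800 of its 1900 — requirement met.
Site-24, Site-M, Site-Q: unused.
Cost = 2000×70 + 1800×120 = 356000.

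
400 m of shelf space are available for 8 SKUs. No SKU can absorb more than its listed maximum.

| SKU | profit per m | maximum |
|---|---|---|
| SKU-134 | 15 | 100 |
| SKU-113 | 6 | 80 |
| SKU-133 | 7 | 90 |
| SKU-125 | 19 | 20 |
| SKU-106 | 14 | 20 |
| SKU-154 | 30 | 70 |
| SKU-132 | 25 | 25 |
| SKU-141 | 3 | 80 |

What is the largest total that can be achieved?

Rank by profit per m: SKU-154 30 > SKU-132 25 > SKU-125 19 > SKU-134 15 > SKU-106 14 > SKU-133 7 > SKU-113 6 > SKU-141 3.
SKU-154: +70 to 70 (cap) — 330 left.
SKU-132 takes 25 to reach its cap of 25 — 305 left.
SKU-125: +20 to 20 (cap) — 285 left.
Give SKU-134 100 to hit its cap of 100 — 185 left.
SKU-106 takes 20 to reach its cap of 20 — 165 left.
SKU-133: +90 to 90 (cap) — 75 left.
SKU-113: +75 (room for 80) → 75. Pool exhausted.
Total = 15×100 + 6×75 + 7×90 + 19×20 + 14×20 + 30×70 + 25×25 = 5965.

5965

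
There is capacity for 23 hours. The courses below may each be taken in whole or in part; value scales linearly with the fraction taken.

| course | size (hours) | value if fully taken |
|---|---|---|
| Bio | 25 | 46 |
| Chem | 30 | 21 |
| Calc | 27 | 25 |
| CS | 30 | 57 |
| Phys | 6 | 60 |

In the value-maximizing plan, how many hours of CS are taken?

Best value per unit of size first: Phys 60/6≈10, CS 57/30≈1.9, Bio 46/25≈1.84, Calc 25/27≈0.926, Chem 21/30≈0.7.
Phys: take in full, 6 hours for value 60 — 17 left.
17 hours left: a 17/30 share of CS gives 57×17/30 = 32.3.

17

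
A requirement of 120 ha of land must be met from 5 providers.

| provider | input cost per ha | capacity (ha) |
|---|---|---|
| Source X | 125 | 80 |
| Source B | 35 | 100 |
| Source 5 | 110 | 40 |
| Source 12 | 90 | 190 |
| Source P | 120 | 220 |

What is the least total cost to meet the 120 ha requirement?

Cheapest first:
Source B (35): use full 100 — 20 ha to go.
Source 12 (90): take the remaining 20 — done.
Source 5, Source P, Source X: unused.
Cost = 100×35 + 20×90 = 5300.

5300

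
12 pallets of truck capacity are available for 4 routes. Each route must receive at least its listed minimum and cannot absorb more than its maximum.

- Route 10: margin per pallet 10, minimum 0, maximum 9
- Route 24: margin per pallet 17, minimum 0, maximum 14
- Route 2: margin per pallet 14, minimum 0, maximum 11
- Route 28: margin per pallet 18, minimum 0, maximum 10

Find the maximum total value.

Meeting every minimum uses 0+0+0+0 = 0 pallets, leaving 12.
Rank by margin per pallet: Route 28 18 > Route 24 17 > Route 2 14 > Route 10 10.
Give Route 28 10 more to hit its cap of 10 → 2 left.
Route 24: +2 (room for 14) → 2. Pool exhausted.
Total = 17×2 + 18×10 = 214.

214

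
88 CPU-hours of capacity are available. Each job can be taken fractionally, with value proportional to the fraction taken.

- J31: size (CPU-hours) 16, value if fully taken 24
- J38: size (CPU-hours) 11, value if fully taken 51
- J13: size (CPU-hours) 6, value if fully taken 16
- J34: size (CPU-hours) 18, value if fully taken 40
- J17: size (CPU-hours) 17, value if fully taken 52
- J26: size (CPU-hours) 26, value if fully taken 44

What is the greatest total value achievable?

Best value per unit of size first: J38 51/11≈4.64, J17 52/17≈3.06, J13 16/6≈2.67, J34 40/18≈2.22, J26 44/26≈1.69, J31 24/16≈1.5.
All 11 CPU-hours of J38 fit (value 51) ; 77 remain.
Take all of J17 (17 CPU-hours, value 52) ; 60 CPU-hours left.
All 6 CPU-hours of J13 fit (value 16) ; 54 remain.
All 18 CPU-hours of J34 fit (value 40) ; 36 remain.
All 26 CPU-hours of J26 fit (value 44) ; 10 remain.
Only 10 CPU-hours remain; take 10/16 of J31 for value 24×10/16 = 15.
Total value = 218.

218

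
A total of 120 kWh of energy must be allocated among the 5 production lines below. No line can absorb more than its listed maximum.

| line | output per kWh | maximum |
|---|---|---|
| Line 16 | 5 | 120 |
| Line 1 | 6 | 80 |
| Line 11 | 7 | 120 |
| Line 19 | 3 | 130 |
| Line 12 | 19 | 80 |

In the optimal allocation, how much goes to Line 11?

Highest output per kWh first: Line 12 19 > Line 11 7 > Line 1 6 > Line 16 5 > Line 19 3.
Line 12: +80 to 80 (cap) ; 40 left.
Line 11 has room for 120 but only 40 remain, so it gets 40.

40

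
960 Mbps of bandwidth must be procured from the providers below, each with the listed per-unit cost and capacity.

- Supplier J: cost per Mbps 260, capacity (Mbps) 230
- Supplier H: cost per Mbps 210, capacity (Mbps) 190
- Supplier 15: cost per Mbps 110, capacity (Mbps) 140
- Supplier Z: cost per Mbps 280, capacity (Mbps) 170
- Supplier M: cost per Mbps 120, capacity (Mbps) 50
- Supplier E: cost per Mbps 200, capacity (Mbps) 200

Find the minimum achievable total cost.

203100

Use providers in increasing cost order.
Supplier 15 (110): use full 140 ; 820 Mbps to go.
Supplier M (120): use full 50 ; 770 Mbps to go.
Supplier E (200): use full 200 ; 570 Mbps to go.
Supplier H at 210: take all 190 Mbps ; 380 still needed.
Supplier J at 260: take all 230 Mbps ; 150 still needed.
Take 150 from Supplier Z at 280 to finish.
Cost = 140×110 + 50×120 + 200×200 + 190×210 + 230×260 + 150×280 = 203100.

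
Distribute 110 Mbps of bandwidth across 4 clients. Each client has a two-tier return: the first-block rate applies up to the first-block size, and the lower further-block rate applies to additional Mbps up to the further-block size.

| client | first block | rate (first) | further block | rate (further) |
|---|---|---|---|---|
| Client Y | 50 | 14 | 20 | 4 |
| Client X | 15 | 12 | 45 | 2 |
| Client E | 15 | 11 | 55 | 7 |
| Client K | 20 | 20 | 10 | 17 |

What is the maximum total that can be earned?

Treat each block as its own option and order by rate: Client K/T1 20 > Client K/T2 17 > Client Y/T1 14 > Client X/T1 12 > Client E/T1 11 > Client E/T2 7 > Client Y/T2 4 > Client X/T2 2.
Client K T1 at 20: fill all 20 → 90 left.
Client K T2 at 17: fill all 10 → 80 left.
Client Y T1 at 14: fill all 50 → 30 left.
Client X/T1 (12): +15 → 15 left.
Client E/T1 (11): +15 → 0 left.
Total = 20×20 + 17×10 + 14×50 + 12×15 + 11×15 = 1615.

1615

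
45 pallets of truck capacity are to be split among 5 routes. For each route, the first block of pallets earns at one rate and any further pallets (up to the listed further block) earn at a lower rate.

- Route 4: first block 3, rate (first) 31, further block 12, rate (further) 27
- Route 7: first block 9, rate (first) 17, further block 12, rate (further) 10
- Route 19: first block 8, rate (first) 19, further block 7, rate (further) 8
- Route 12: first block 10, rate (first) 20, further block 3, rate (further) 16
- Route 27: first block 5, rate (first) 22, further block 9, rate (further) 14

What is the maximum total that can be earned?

Treat each block as its own option and order by rate: Route 4/first 31 > Route 4/second 27 > Route 27/first 22 > Route 12/first 20 > Route 19/first 19 > Route 7/first 17 > Route 12/second 16 > Route 27/second 14 > Route 7/second 10 > Route 19/second 8.
Fill Route 4 first block (3 at 31) ; 42 left.
Route 4/second (27): +12 ; 30 left.
Route 27 first at 22: fill all 5 ; 25 left.
Route 12 first at 20: fill all 10 ; 15 left.
Fill Route 19 first block (8 at 19) ; 7 left.
Route 7 first at 17: only 7 left, fill 7.
Total = 31×3 + 27×12 + 22×5 + 20×10 + 19×8 + 17×7 = 998.

998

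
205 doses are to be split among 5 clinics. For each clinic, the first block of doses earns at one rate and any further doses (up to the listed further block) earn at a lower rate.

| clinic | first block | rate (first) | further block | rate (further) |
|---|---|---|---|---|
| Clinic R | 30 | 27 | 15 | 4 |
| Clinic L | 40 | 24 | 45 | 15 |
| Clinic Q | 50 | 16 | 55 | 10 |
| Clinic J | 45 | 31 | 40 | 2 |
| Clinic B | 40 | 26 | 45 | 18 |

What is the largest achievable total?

Rank every tier by rate: Clinic J/tier1 31 > Clinic R/tier1 27 > Clinic B/tier1 26 > Clinic L/tier1 24 > Clinic B/tier2 18 > Clinic Q/tier1 16 > Clinic L/tier2 15 > Clinic Q/tier2 10 > Clinic R/tier2 4 > Clinic J/tier2 2.
Clinic J tier1 at 31: fill all 45 — 160 left.
Clinic R/tier1 (27): +30 — 130 left.
Clinic B/tier1 (26): +40 — 90 left.
Fill Clinic L tier1 block (40 at 24) — 50 left.
Clinic B/tier2 (18): +45 — 5 left.
Clinic Q/tier1: +5 of 50 at 16; pool empty.
Total = 31×45 + 27×30 + 26×40 + 24×40 + 18×45 + 16×5 = 5095.

5095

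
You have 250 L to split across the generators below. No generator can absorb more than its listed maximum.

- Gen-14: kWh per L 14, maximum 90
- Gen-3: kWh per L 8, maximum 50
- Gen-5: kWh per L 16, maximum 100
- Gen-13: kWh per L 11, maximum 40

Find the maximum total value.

3460

Rank by kWh per L: Gen-5 16 > Gen-14 14 > Gen-13 11 > Gen-3 8.
Gen-5: +100 to 100 (cap) → 150 left.
Gen-14 takes 90 to reach its cap of 90 → 60 left.
Give Gen-13 40 to hit its cap of 40 → 20 left.
Gen-3 has room for 50 but only 20 remain, so it gets 20.
Total = 14×90 + 8×20 + 16×100 + 11×40 = 3460.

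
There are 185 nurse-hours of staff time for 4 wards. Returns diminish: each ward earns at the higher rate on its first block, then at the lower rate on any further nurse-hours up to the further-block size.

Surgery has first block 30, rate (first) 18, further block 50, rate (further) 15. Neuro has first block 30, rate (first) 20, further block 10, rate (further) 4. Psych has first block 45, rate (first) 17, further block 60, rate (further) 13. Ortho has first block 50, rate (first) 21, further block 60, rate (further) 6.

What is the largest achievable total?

Treat each block as its own option and order by rate: Ortho/T1 21 > Neuro/T1 20 > Surgery/T1 18 > Psych/T1 17 > Surgery/T2 15 > Psych/T2 13 > Ortho/T2 6 > Neuro/T2 4.
Ortho T1 at 21: fill all 50 ; 135 left.
Fill Neuro T1 block (30 at 20) ; 105 left.
Fill Surgery T1 block (30 at 18) ; 75 left.
Fill Psych T1 block (45 at 17) ; 30 left.
Surgery T2 at 15: only 30 left, fill 30.
Total = 21×50 + 20×30 + 18×30 + 17×45 + 15×30 = 3405.

3405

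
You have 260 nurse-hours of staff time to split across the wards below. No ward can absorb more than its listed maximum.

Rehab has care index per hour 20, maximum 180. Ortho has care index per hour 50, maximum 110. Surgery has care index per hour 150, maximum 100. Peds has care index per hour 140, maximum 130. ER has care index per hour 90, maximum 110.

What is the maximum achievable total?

35900

Order the wards by care index per hour: Surgery 150 > Peds 140 > ER 90 > Ortho 50 > Rehab 20.
Give Surgery 100 to hit its cap of 100 ; 160 left.
Peds: +130 to 130 (cap) ; 30 left.
ER: +30 (room for 110) → 30. Pool exhausted.
Total = 150×100 + 140×130 + 90×30 = 35900.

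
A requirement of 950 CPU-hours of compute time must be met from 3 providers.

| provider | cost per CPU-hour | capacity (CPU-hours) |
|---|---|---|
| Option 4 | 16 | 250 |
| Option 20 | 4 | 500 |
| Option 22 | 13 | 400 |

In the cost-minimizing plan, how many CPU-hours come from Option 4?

Cheapest first:
Take 500 from Option 20 at 4 — need 450 more.
Option 22 at 13: take all 400 CPU-hours — 50 still needed.
Option 4 at 16: take 50 of its 250 — requirement met.

50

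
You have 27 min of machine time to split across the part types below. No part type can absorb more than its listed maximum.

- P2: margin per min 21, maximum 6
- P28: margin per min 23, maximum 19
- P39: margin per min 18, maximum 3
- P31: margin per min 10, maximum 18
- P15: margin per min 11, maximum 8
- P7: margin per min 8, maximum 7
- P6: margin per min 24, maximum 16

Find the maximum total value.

Rank by margin per min: P6 24 > P28 23 > P2 21 > P39 18 > P15 11 > P31 10 > P7 8.
P6: +16 to 16 (cap) → 11 left.
P28 has room for 19 but only 11 remain, so it gets 11.
Total = 23×11 + 24×16 = 637.

637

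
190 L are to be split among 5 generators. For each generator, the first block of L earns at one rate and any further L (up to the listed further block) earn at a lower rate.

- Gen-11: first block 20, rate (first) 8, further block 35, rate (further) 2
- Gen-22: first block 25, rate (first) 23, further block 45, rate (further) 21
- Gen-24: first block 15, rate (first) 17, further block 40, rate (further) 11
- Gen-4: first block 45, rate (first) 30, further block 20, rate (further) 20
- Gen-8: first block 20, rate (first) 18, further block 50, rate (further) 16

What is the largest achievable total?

Rank every tier by rate: Gen-4/tier1 30 > Gen-22/tier1 23 > Gen-22/tier2 21 > Gen-4/tier2 20 > Gen-8/tier1 18 > Gen-24/tier1 17 > Gen-8/tier2 16 > Gen-24/tier2 11 > Gen-11/tier1 8 > Gen-11/tier2 2.
Gen-4 tier1 at 30: fill all 45 ; 145 left.
Gen-22/tier1 (23): +25 ; 120 left.
Gen-22 tier2 at 21: fill all 45 ; 75 left.
Fill Gen-4 tier2 block (20 at 20) ; 55 left.
Gen-8 tier1 at 18: fill all 20 ; 35 left.
Gen-24 tier1 at 17: fill all 15 ; 20 left.
Gen-8/tier2: +20 of 50 at 16; pool empty.
Total = 30×45 + 23×25 + 21×45 + 20×20 + 18×20 + 17×15 + 16×20 = 4205.

4205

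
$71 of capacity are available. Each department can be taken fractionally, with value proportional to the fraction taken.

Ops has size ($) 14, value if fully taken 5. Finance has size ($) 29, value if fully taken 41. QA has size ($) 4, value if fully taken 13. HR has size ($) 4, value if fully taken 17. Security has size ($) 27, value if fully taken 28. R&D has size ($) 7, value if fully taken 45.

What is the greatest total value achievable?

Rank by value-to-size ratio: R&D 45/7≈6.43, HR 17/4≈4.25, QA 13/4≈3.25, Finance 41/29≈1.41, Security 28/27≈1.04, Ops 5/14≈0.357.
R&D: take in full, 7 $ for value 45 → 64 left.
All 4 $ of HR fit (value 17) → 60 remain.
QA: take in full, 4 $ for value 13 → 56 left.
All 29 $ of Finance fit (value 41) → 27 remain.
All 27 $ of Security fit (value 28) → 0 remain.
Total value = 144.

144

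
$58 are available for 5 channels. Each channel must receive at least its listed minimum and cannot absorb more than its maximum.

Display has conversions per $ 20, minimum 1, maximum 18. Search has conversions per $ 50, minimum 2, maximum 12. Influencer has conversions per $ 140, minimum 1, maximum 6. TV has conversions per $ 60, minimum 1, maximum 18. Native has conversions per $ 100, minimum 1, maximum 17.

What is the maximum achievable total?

4320

Meeting every minimum uses 1+2+1+1+1 = 6 $, leaving 52.
Highest conversions per $ first: Influencer 140 > Native 100 > TV 60 > Search 50 > Display 20.
Influencer: +5 to 6 (cap) — 47 left.
Native: +16 to 17 (cap) — 31 left.
TV: +17 to 18 (cap) — 14 left.
Search takes 10 more to reach its cap of 12 — 4 left.
Display has room for 17 more but only 4 remain, so it gets 5.
Total = 20×5 + 50×12 + 140×6 + 60×18 + 100×17 = 4320.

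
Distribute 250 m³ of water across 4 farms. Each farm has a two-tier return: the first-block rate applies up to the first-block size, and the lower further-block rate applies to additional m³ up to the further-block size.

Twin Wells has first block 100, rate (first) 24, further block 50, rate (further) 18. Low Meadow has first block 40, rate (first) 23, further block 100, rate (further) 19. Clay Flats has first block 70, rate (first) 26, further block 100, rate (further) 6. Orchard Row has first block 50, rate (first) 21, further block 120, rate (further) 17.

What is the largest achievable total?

Treat each block as its own option and order by rate: Clay Flats/tier1 26 > Twin Wells/tier1 24 > Low Meadow/tier1 23 > Orchard Row/tier1 21 > Low Meadow/tier2 19 > Twin Wells/tier2 18 > Orchard Row/tier2 17 > Clay Flats/tier2 6.
Fill Clay Flats tier1 block (70 at 26) — 180 left.
Twin Wells/tier1 (24): +100 — 80 left.
Fill Low Meadow tier1 block (40 at 23) — 40 left.
40 remain; put them into Orchard Row tier1 at 21.
Total = 26×70 + 24×100 + 23×40 + 21×40 = 5980.

5980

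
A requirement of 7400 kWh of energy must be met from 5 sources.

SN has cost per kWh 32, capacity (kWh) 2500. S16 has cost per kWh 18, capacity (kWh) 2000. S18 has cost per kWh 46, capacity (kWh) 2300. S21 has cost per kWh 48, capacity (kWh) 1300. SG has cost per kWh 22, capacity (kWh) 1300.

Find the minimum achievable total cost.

218200

Use sources in increasing cost order.
S16 (18): use full 2000 → 5400 kWh to go.
SG (22): use full 1300 → 4100 kWh to go.
SN (32): use full 2500 → 1600 kWh to go.
S18 at 46: take 1600 of its 2300 → requirement met.
S21: unused.
Cost = 2000×18 + 1300×22 + 2500×32 + 1600×46 = 218200.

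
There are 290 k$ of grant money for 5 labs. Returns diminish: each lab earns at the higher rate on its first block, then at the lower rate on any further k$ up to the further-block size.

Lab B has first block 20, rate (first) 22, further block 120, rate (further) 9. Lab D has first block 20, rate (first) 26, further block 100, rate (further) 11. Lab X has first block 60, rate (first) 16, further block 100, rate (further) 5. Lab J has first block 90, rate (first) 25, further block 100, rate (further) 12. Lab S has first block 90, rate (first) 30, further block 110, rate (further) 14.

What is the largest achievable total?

7010

Treat each block as its own option and order by rate: Lab S/tier1 30 > Lab D/tier1 26 > Lab J/tier1 25 > Lab B/tier1 22 > Lab X/tier1 16 > Lab S/tier2 14 > Lab J/tier2 12 > Lab D/tier2 11 > Lab B/tier2 9 > Lab X/tier2 5.
Fill Lab S tier1 block (90 at 30) → 200 left.
Fill Lab D tier1 block (20 at 26) → 180 left.
Lab J/tier1 (25): +90 → 90 left.
Lab B/tier1 (22): +20 → 70 left.
Lab X tier1 at 16: fill all 60 → 10 left.
Lab S tier2 at 14: only 10 left, fill 10.
Total = 30×90 + 26×20 + 25×90 + 22×20 + 16×60 + 14×10 = 7010.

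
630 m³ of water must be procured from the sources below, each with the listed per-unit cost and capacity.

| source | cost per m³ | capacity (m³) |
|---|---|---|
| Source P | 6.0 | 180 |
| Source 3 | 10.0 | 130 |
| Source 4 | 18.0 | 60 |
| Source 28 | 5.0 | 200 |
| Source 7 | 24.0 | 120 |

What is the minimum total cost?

5900

Use sources in increasing cost order.
Source 28 at 5.0: take all 200 m³ ; 430 still needed.
Take 180 from Source P at 6.0 ; need 250 more.
Take 130 from Source 3 at 10.0 ; need 120 more.
Take 60 from Source 4 at 18.0 ; need 60 more.
Source 7 (24.0): take the remaining 60 ; done.
Cost = 200×5.0 + 180×6.0 + 130×10.0 + 60×18.0 + 60×24.0 = 5900.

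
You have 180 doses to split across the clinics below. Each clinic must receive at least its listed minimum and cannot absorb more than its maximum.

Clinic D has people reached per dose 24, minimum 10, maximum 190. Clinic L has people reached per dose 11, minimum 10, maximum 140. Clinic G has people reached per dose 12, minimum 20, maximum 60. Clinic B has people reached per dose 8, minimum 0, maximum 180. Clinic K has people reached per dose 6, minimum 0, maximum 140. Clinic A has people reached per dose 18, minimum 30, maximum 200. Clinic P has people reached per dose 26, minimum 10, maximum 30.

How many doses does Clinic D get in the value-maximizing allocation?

Meeting every minimum uses 10+10+20+0+0+30+10 = 80 doses, leaving 100.
Rank by people reached per dose: Clinic P 26 > Clinic D 24 > Clinic A 18 > Clinic G 12 > Clinic L 11 > Clinic B 8 > Clinic K 6.
Clinic P takes 20 more to reach its cap of 30 → 80 left.
Only 80 left; Clinic D takes them to reach 90.

90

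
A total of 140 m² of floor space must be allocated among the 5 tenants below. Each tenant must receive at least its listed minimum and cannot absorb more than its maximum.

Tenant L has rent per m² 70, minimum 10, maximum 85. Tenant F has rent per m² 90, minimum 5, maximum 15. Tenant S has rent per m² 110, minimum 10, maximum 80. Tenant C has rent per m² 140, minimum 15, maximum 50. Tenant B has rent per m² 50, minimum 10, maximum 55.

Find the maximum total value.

Meeting every minimum uses 10+5+10+15+10 = 50 m², leaving 90.
Order the tenants by rent per m²: Tenant C 140 > Tenant S 110 > Tenant F 90 > Tenant L 70 > Tenant B 50.
Give Tenant C 35 more to hit its cap of 50 ; 55 left.
Only 55 left; Tenant S takes them to reach 65.
Total = 70×10 + 90×5 + 110×65 + 140×50 + 50×10 = 15800.

15800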